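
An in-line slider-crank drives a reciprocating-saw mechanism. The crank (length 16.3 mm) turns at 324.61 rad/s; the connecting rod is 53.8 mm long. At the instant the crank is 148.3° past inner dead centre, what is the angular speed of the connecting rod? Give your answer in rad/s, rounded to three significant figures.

84.8

ω = 324.6 rad/s
The rod makes angle φ with the slider axis where L sinφ = r sinθ; differentiating, L cosφ·φ̇ = r ω cosθ.
L cosφ = √(L² − r² sin²θ) = 0.053114 m.
|ω_rod| = r ω |cosθ| / √(L² − r² sin²θ) = 0.0163·324.6·0.85081/0.053114 = 84.757 rad/s.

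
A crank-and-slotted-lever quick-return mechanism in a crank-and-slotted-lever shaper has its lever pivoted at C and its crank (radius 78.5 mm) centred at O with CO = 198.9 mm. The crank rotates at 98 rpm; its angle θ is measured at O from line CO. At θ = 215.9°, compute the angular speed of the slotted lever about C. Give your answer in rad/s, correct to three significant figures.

3.26

ω = 10.26 rad/s (from 98 rpm).
Crank pin A relative to C: A = (d + r cosθ, r sinθ); lever angle φ = atan2(r sinθ, d + r cosθ).
Differentiating tanφ: φ̇ = rω(d cosθ + r)/(d² + r² + 2dr cosθ).
d² + r² + 2dr cosθ = |CA|² = 0.020428 m²;  d cosθ + r = -0.082617 m.
|ω_lever| = |0.0785·10.26·-0.082617| / 0.020428 = 3.2581 rad/s.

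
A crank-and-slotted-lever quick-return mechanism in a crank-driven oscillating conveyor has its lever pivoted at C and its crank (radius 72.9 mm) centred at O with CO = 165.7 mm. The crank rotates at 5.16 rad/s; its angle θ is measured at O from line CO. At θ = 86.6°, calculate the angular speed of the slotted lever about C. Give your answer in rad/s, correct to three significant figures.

ω = 5.16 rad/s
Crank pin A relative to C: A = (d + r cosθ, r sinθ); lever angle φ = atan2(r sinθ, d + r cosθ).
Differentiating tanφ: φ̇ = rω(d cosθ + r)/(d² + r² + 2dr cosθ).
d² + r² + 2dr cosθ = |CA|² = 0.0342037 m²;  d cosθ + r = +0.082727 m.
|ω_lever| = |0.0729·5.16·+0.082727| / 0.0342037 = 0.90981 rad/s.

0.910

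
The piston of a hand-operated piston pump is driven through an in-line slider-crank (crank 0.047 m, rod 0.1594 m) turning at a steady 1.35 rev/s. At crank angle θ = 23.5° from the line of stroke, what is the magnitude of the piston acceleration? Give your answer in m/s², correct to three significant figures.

3.80

ω = 2π·1.35 = 8.482 rad/s
x(θ) = r cosθ + √(L² − r² sin²θ); with ω constant, a = ω²·d²x/dθ².
d²x/dθ² = −r cosθ − r²(cos2θ)/√u − r⁴ sin²2θ/(4u^{3/2}),  u = L² − r² sin²θ = 0.0250571 m².
Substituting r = 0.047 m, L = 0.1594 m, θ = 23.5°: d²x/dθ² = -0.052784 m.
a = ω²·d²x/dθ² = (8.482)²·(-0.052784) = -3.7978 m/s²;  |a| = 3.7978 m/s².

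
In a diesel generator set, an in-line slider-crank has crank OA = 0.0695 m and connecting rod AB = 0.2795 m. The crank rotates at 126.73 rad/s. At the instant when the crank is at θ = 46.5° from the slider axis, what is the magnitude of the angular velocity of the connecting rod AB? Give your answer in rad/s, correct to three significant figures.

ω = 126.7 rad/s
The rod makes angle φ with the slider axis where L sinφ = r sinθ; differentiating, L cosφ·φ̇ = r ω cosθ.
L cosφ = √(L² − r² sin²θ) = 0.27492 m.
|ω_rod| = r ω |cosθ| / √(L² − r² sin²θ) = 0.0695·126.7·0.68835/0.27492 = 22.053 rad/s.

22.1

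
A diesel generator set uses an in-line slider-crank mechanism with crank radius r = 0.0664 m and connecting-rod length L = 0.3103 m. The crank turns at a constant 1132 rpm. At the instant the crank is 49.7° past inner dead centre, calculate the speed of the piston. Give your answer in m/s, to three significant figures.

ω = 2π·1132/60 = 118.5 rad/s
For an in-line slider-crank, x = r cosθ + √(L² − r² sin²θ), so v = −rω sinθ·[1 + r cosθ/√(L² − r² sin²θ)].
With r = 0.0664 m, L = 0.3103 m, θ = 49.7°: √(L² − r² sin²θ) = 0.30614 m.
v = −0.0664·118.5·0.76267·[1 + 0.0664·0.64679/0.30614] = -6.8453 m/s.
|v| = 6.8453 m/s.

6.85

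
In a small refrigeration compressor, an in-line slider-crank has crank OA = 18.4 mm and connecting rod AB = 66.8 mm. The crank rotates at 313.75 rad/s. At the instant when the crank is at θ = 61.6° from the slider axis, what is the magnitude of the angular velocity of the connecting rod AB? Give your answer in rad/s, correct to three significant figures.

42.4

ω = 313.8 rad/s
The rod makes angle φ with the slider axis where L sinφ = r sinθ; differentiating, L cosφ·φ̇ = r ω cosθ.
L cosφ = √(L² − r² sin²θ) = 0.064809 m.
|ω_rod| = r ω |cosθ| / √(L² − r² sin²θ) = 0.0184·313.8·0.47562/0.064809 = 42.367 rad/s.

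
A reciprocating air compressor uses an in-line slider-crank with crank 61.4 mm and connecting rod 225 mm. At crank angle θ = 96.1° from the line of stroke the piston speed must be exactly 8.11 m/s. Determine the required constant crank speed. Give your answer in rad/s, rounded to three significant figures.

137

For an in-line slider-crank, |v_piston| = rω|sinθ|·[1 + r cosθ/√(L² − r² sin²θ)].
With r = 0.0614 m, L = 0.225 m, θ = 96.1°: the bracketed kinematic factor |dx/dθ| = 0.059213 m.
ω = v/|dx/dθ| = 8.11/0.059213 = 136.96 rad/s.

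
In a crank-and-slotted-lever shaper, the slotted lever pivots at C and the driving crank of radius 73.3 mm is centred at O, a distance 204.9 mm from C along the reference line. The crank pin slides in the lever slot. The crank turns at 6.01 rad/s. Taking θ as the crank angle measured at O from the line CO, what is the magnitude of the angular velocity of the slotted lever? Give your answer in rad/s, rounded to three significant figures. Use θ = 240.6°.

0.369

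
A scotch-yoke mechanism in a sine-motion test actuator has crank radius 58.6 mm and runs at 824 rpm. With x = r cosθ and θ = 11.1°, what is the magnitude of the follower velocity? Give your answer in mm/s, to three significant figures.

973

ω = 86.29 rad/s (from 824 rpm).
x = r cosθ ⇒ ẋ = −rω sinθ.
|v| = rω|sinθ| = 0.0586·86.29·|sin 11.1°| = 0.9735 m/s = 973.5 mm/s.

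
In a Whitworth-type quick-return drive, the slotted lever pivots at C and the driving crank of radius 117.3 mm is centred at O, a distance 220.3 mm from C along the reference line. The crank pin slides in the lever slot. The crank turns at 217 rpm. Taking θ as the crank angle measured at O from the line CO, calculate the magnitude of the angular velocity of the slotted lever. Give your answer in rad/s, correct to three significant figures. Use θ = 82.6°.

ω = 22.72 rad/s (from 217 rpm).
Crank pin A relative to C: A = (d + r cosθ, r sinθ); lever angle φ = atan2(r sinθ, d + r cosθ).
Differentiating tanφ: φ̇ = rω(d cosθ + r)/(d² + r² + 2dr cosθ).
d² + r² + 2dr cosθ = |CA|² = 0.0689478 m²;  d cosθ + r = +0.14567 m.
|ω_lever| = |0.1173·22.72·+0.14567| / 0.0689478 = 5.6318 rad/s.

5.63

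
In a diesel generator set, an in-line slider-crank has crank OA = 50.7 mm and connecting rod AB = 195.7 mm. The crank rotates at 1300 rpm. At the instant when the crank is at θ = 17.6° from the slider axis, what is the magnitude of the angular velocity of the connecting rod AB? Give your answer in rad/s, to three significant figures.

33.7

ω = 136.1 rad/s (converted from 1300 rpm).
The rod makes angle φ with the slider axis where L sinφ = r sinθ; differentiating, L cosφ·φ̇ = r ω cosθ.
L cosφ = √(L² − r² sin²θ) = 0.1951 m.
|ω_rod| = r ω |cosθ| / √(L² − r² sin²θ) = 0.0507·136.1·0.95319/0.1951 = 33.721 rad/s.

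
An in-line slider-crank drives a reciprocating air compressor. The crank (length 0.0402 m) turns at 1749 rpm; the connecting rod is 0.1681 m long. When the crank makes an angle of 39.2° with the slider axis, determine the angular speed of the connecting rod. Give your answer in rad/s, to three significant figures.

34.3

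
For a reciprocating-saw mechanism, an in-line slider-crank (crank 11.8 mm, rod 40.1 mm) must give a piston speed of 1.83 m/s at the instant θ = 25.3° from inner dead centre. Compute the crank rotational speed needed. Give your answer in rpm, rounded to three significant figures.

For an in-line slider-crank, |v_piston| = rω|sinθ|·[1 + r cosθ/√(L² − r² sin²θ)].
With r = 0.0118 m, L = 0.0401 m, θ = 25.3°: the bracketed kinematic factor |dx/dθ| = 0.0063951 m.
ω = v/|dx/dθ| = 1.83/0.0063951 = 286.15 rad/s.
N = 60ω/(2π) = 2732.6 rpm.

2730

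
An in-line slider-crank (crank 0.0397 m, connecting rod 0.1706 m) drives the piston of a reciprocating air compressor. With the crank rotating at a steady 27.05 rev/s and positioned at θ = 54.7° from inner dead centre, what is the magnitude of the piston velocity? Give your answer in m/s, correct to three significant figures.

6.26

ω = 2π·27.1 = 170 rad/s
For an in-line slider-crank, x = r cosθ + √(L² − r² sin²θ), so v = −rω sinθ·[1 + r cosθ/√(L² − r² sin²θ)].
With r = 0.0397 m, L = 0.1706 m, θ = 54.7°: √(L² − r² sin²θ) = 0.16749 m.
v = −0.0397·170·0.81614·[1 + 0.0397·0.57786/0.16749] = -6.2611 m/s.
|v| = 6.2611 m/s.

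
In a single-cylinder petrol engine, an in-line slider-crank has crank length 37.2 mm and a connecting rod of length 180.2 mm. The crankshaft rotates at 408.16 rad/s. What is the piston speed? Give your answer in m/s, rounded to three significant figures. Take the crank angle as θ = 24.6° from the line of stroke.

7.51

ω = 408.2 rad/s
For an in-line slider-crank, x = r cosθ + √(L² − r² sin²θ), so v = −rω sinθ·[1 + r cosθ/√(L² − r² sin²θ)].
With r = 0.0372 m, L = 0.1802 m, θ = 24.6°: √(L² − r² sin²θ) = 0.17953 m.
v = −0.0372·408.2·0.41628·[1 + 0.0372·0.90924/0.17953] = -7.5114 m/s.
|v| = 7.5114 m/s.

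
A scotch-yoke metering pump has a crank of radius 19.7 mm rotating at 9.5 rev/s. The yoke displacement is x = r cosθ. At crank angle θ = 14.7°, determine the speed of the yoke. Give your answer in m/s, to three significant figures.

0.298

ω = 59.69 rad/s (from 9.5 rev/s).
x = r cosθ ⇒ ẋ = −rω sinθ.
|v| = rω|sinθ| = 0.0197·59.69·|sin 14.7°| = 0.29839 m/s.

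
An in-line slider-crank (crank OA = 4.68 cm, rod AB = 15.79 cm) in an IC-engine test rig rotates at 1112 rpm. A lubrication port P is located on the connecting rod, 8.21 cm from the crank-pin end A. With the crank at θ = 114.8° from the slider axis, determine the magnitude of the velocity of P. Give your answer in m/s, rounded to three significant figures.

ω = 116.4 rad/s.  Crank-pin speed |V_A| = rω = 5.4498 m/s, perpendicular to OA.
Rod angle: sinφ = −(r/L) sinθ ⇒ φ = -15.608°; ω_rod = −rω cosθ/√(L²−r²sin²θ) = +15.031 rad/s.
V_P = V_A + ω_rod × AP, with AP = 0.0821 m along the rod.
Components: V_Px = −rω sinθ − a·ω_rod·sinφ = -4.6152 m/s;  V_Py = rω cosθ + a·ω_rod·cosφ = -1.0974 m/s.
|V_P| = √(V_Px² + V_Py²) = 4.7438 m/s.

4.74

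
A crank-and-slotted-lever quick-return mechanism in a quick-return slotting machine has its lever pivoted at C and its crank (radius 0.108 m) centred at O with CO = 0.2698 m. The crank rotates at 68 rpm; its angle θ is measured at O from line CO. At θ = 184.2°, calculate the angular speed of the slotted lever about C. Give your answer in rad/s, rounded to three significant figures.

4.70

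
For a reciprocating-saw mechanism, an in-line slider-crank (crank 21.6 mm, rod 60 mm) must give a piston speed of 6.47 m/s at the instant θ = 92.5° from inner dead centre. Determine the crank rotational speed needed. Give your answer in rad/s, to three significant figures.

For an in-line slider-crank, |v_piston| = rω|sinθ|·[1 + r cosθ/√(L² − r² sin²θ)].
With r = 0.0216 m, L = 0.06 m, θ = 92.5°: the bracketed kinematic factor |dx/dθ| = 0.021216 m.
ω = v/|dx/dθ| = 6.47/0.021216 = 304.95 rad/s.

305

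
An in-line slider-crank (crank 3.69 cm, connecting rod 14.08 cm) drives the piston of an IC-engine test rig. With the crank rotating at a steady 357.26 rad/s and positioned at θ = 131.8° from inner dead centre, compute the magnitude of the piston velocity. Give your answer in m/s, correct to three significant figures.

8.08

ω = 357.3 rad/s
For an in-line slider-crank, x = r cosθ + √(L² − r² sin²θ), so v = −rω sinθ·[1 + r cosθ/√(L² − r² sin²θ)].
With r = 0.0369 m, L = 0.1408 m, θ = 131.8°: √(L² − r² sin²θ) = 0.13809 m.
v = −0.0369·357.3·0.74548·[1 + 0.0369·-0.66653/0.13809] = -8.0771 m/s.
|v| = 8.0771 m/s.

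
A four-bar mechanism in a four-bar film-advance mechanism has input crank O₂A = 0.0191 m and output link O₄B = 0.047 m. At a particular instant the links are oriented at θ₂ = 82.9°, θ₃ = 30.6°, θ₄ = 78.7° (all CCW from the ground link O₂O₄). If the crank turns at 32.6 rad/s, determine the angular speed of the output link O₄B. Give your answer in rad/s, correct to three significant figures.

ω₂ = 32.6 rad/s
Differentiating the loop-closure r₂e^{iθ₂}+r₃e^{iθ₃}=r₁+r₄e^{iθ₄} gives r₂ω₂e^{iθ₂}+r₃ω₃e^{iθ₃}=r₄ω₄e^{iθ₄}.
Eliminating the other unknown: ω₄ = r₂ω₂ sin(θ₂−θ₃) / [r₄ sin(θ₄−θ₃)].
Numerator sine = +0.79122; denominator sine = +0.74431.
Result = 0.0191·32.6·(+0.79122) / (0.047·(+0.74431)) = +14.083 rad/s; magnitude 14.083 rad/s.

14.1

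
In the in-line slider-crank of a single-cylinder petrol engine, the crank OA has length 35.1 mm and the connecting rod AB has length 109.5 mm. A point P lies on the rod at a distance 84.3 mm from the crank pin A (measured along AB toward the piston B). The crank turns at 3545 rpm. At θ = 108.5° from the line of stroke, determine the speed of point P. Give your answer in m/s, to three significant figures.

11.4

ω = 371.2 rad/s.  Crank-pin speed |V_A| = rω = 13.03 m/s, perpendicular to OA.
Rod angle: sinφ = −(r/L) sinθ ⇒ φ = -17.697°; ω_rod = −rω cosθ/√(L²−r²sin²θ) = +39.634 rad/s.
V_P = V_A + ω_rod × AP, with AP = 0.0843 m along the rod.
Components: V_Px = −rω sinθ − a·ω_rod·sinφ = -11.341 m/s;  V_Py = rω cosθ + a·ω_rod·cosφ = -0.95151 m/s.
|V_P| = √(V_Px² + V_Py²) = 11.381 m/s.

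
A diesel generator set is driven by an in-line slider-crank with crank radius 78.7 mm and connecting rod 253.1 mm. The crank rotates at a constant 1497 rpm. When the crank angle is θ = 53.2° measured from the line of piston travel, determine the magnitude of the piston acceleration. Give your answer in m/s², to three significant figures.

998

ω = 2π·1497/60 = 156.8 rad/s
x(θ) = r cosθ + √(L² − r² sin²θ); with ω constant, a = ω²·d²x/dθ².
d²x/dθ² = −r cosθ − r²(cos2θ)/√u − r⁴ sin²2θ/(4u^{3/2}),  u = L² − r² sin²θ = 0.0600884 m².
Substituting r = 0.0787 m, L = 0.2531 m, θ = 53.2°: d²x/dθ² = -0.040608 m.
a = ω²·d²x/dθ² = (156.8)²·(-0.040608) = -997.97 m/s²;  |a| = 997.97 m/s².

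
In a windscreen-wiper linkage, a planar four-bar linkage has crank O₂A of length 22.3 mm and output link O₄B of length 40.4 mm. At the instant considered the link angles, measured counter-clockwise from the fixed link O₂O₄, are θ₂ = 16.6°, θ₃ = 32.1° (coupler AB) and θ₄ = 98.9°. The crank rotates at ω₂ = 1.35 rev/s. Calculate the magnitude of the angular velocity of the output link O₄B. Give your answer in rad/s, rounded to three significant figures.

ω₂ = 8.482 rad/s (from 1.35 rev/s).
Differentiating the loop-closure r₂e^{iθ₂}+r₃e^{iθ₃}=r₁+r₄e^{iθ₄} gives r₂ω₂e^{iθ₂}+r₃ω₃e^{iθ₃}=r₄ω₄e^{iθ₄}.
Eliminating the other unknown: ω₄ = r₂ω₂ sin(θ₂−θ₃) / [r₄ sin(θ₄−θ₃)].
Numerator sine = -0.26724; denominator sine = +0.91914.
Result = 0.0223·8.482·(-0.26724) / (0.0404·(+0.91914)) = -1.3613 rad/s; magnitude 1.3613 rad/s.

1.36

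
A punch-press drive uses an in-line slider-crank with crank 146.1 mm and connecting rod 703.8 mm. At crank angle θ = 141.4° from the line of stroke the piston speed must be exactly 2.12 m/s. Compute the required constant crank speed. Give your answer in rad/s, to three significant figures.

27.8

For an in-line slider-crank, |v_piston| = rω|sinθ|·[1 + r cosθ/√(L² − r² sin²θ)].
With r = 0.1461 m, L = 0.7038 m, θ = 141.4°: the bracketed kinematic factor |dx/dθ| = 0.076236 m.
ω = v/|dx/dθ| = 2.12/0.076236 = 27.808 rad/s.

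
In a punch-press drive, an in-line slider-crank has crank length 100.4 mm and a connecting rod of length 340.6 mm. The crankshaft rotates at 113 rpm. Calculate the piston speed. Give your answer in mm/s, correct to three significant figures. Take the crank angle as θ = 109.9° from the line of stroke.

ω = 2π·113/60 = 11.83 rad/s
For an in-line slider-crank, x = r cosθ + √(L² − r² sin²θ), so v = −rω sinθ·[1 + r cosθ/√(L² − r² sin²θ)].
With r = 0.1004 m, L = 0.3406 m, θ = 109.9°: √(L² − r² sin²θ) = 0.32726 m.
v = −0.1004·11.83·0.94029·[1 + 0.1004·-0.34038/0.32726] = -1.0005 m/s.
|v| = 1.0005 m/s = 1000.5 mm/s.

1000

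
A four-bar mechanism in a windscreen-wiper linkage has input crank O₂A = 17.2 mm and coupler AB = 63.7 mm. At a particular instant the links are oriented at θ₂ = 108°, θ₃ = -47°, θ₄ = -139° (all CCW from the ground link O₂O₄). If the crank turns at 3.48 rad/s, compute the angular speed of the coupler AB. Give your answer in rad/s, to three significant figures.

0.865

ω₂ = 3.48 rad/s
Differentiating the loop-closure r₂e^{iθ₂}+r₃e^{iθ₃}=r₁+r₄e^{iθ₄} gives r₂ω₂e^{iθ₂}+r₃ω₃e^{iθ₃}=r₄ω₄e^{iθ₄}.
Eliminating the other unknown: ω₃ = r₂ω₂ sin(θ₄−θ₂) / [r₃ sin(θ₃−θ₄)].
Numerator sine = +0.92050; denominator sine = +0.99939.
Result = 0.0172·3.48·(+0.92050) / (0.0637·(+0.99939)) = +0.86548 rad/s; magnitude 0.86548 rad/s.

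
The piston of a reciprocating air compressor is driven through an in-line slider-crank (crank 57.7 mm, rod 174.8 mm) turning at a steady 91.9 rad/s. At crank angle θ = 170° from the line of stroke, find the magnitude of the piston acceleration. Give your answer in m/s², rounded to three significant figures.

ω = 91.9 rad/s
x(θ) = r cosθ + √(L² − r² sin²θ); with ω constant, a = ω²·d²x/dθ².
d²x/dθ² = −r cosθ − r²(cos2θ)/√u − r⁴ sin²2θ/(4u^{3/2}),  u = L² − r² sin²θ = 0.0304546 m².
Substituting r = 0.0577 m, L = 0.1748 m, θ = 170°: d²x/dθ² = +0.038835 m.
a = ω²·d²x/dθ² = (91.9)²·(+0.038835) = +327.99 m/s²;  |a| = 327.99 m/s².

328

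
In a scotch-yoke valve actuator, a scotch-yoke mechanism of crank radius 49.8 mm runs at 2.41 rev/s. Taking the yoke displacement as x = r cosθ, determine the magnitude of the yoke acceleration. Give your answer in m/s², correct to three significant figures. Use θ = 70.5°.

3.81

ω = 15.14 rad/s (from 2.41 rev/s).
x = r cosθ ⇒ ẍ = −rω² cosθ (ω constant).
|a| = rω²|cosθ| = 0.0498·(15.14)²·|cos 70.5°| = 3.8117 m/s².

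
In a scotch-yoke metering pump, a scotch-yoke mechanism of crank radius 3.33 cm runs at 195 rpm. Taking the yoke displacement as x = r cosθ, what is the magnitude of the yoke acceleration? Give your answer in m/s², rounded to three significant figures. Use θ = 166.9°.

ω = 20.42 rad/s (from 195 rpm).
x = r cosθ ⇒ ẍ = −rω² cosθ (ω constant).
|a| = rω²|cosθ| = 0.0333·(20.42)²·|cos 166.9°| = 13.524 m/s².

13.5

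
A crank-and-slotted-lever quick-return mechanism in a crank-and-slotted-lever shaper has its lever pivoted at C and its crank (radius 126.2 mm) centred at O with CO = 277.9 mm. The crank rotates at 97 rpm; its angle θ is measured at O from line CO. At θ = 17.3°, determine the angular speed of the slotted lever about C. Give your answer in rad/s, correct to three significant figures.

3.13

ω = 10.16 rad/s (from 97 rpm).
Crank pin A relative to C: A = (d + r cosθ, r sinθ); lever angle φ = atan2(r sinθ, d + r cosθ).
Differentiating tanφ: φ̇ = rω(d cosθ + r)/(d² + r² + 2dr cosθ).
d² + r² + 2dr cosθ = |CA|² = 0.160124 m²;  d cosθ + r = +0.39153 m.
|ω_lever| = |0.1262·10.16·+0.39153| / 0.160124 = 3.1345 rad/s.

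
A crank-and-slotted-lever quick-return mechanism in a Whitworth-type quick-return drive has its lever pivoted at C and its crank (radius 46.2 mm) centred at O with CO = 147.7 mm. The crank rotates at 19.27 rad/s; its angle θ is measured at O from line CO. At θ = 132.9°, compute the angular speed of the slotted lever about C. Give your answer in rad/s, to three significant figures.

3.30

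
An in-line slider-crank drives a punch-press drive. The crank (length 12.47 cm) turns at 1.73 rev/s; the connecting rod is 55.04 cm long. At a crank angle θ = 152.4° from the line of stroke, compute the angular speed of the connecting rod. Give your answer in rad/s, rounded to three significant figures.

2.19

ω = 10.87 rad/s (converted from 1.73 rev/s).
The rod makes angle φ with the slider axis where L sinφ = r sinθ; differentiating, L cosφ·φ̇ = r ω cosθ.
L cosφ = √(L² − r² sin²θ) = 0.54736 m.
|ω_rod| = r ω |cosθ| / √(L² − r² sin²θ) = 0.1247·10.87·0.88620/0.54736 = 2.1946 rad/s.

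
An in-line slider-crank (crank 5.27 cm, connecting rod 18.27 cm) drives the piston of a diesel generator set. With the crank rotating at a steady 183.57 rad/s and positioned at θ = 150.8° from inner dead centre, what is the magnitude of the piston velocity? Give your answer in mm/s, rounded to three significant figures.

3520

ω = 183.6 rad/s
For an in-line slider-crank, x = r cosθ + √(L² − r² sin²θ), so v = −rω sinθ·[1 + r cosθ/√(L² − r² sin²θ)].
With r = 0.0527 m, L = 0.1827 m, θ = 150.8°: √(L² − r² sin²θ) = 0.18088 m.
v = −0.0527·183.6·0.48786·[1 + 0.0527·-0.87292/0.18088] = -3.5193 m/s.
|v| = 3.5193 m/s = 3519.3 mm/s.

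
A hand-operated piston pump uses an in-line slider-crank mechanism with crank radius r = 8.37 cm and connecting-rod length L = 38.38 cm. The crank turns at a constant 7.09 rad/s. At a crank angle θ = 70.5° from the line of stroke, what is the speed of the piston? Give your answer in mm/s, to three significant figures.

601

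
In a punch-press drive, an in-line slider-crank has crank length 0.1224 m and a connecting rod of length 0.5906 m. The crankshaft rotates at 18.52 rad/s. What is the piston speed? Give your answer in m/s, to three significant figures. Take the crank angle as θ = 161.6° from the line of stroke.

0.575

ω = 18.52 rad/s
For an in-line slider-crank, x = r cosθ + √(L² − r² sin²θ), so v = −rω sinθ·[1 + r cosθ/√(L² − r² sin²θ)].
With r = 0.1224 m, L = 0.5906 m, θ = 161.6°: √(L² − r² sin²θ) = 0.58933 m.
v = −0.1224·18.52·0.31565·[1 + 0.1224·-0.94888/0.58933] = -0.57452 m/s.
|v| = 0.57452 m/s.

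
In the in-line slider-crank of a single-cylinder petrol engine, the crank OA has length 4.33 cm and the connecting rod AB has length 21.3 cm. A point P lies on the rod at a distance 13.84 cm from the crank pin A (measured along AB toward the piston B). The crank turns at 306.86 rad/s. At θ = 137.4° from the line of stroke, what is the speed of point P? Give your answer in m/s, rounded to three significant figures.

ω = 306.9 rad/s.  Crank-pin speed |V_A| = rω = 13.287 m/s, perpendicular to OA.
Rod angle: sinφ = −(r/L) sinθ ⇒ φ = -7.909°; ω_rod = −rω cosθ/√(L²−r²sin²θ) = +46.359 rad/s.
V_P = V_A + ω_rod × AP, with AP = 0.1384 m along the rod.
Components: V_Px = −rω sinθ − a·ω_rod·sinφ = -8.1108 m/s;  V_Py = rω cosθ + a·ω_rod·cosφ = -3.4255 m/s.
|V_P| = √(V_Px² + V_Py²) = 8.8045 m/s.

8.80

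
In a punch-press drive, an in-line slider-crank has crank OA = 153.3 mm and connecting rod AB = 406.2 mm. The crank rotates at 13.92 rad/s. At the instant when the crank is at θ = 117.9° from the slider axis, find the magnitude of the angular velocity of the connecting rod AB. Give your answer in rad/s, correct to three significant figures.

ω = 13.92 rad/s
The rod makes angle φ with the slider axis where L sinφ = r sinθ; differentiating, L cosφ·φ̇ = r ω cosθ.
L cosφ = √(L² − r² sin²θ) = 0.38294 m.
|ω_rod| = r ω |cosθ| / √(L² − r² sin²θ) = 0.1533·13.92·0.46793/0.38294 = 2.6075 rad/s.

2.61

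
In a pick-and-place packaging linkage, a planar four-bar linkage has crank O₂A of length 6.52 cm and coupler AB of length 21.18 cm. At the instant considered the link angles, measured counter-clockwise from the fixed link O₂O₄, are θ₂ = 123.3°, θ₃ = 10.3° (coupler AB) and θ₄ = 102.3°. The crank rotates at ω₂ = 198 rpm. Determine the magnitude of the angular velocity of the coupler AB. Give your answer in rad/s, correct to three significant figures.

ω₂ = 20.73 rad/s (from 198 rpm).
Differentiating the loop-closure r₂e^{iθ₂}+r₃e^{iθ₃}=r₁+r₄e^{iθ₄} gives r₂ω₂e^{iθ₂}+r₃ω₃e^{iθ₃}=r₄ω₄e^{iθ₄}.
Eliminating the other unknown: ω₃ = r₂ω₂ sin(θ₄−θ₂) / [r₃ sin(θ₃−θ₄)].
Numerator sine = -0.35837; denominator sine = -0.99939.
Result = 0.0652·20.73·(-0.35837) / (0.2118·(-0.99939)) = +2.2888 rad/s; magnitude 2.2888 rad/s.

2.29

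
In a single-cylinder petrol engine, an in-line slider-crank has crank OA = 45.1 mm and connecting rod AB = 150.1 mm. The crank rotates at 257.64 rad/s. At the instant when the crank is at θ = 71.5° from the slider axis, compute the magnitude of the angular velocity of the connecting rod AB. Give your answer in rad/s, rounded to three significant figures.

ω = 257.6 rad/s
The rod makes angle φ with the slider axis where L sinφ = r sinθ; differentiating, L cosφ·φ̇ = r ω cosθ.
L cosφ = √(L² − r² sin²θ) = 0.14388 m.
|ω_rod| = r ω |cosθ| / √(L² − r² sin²θ) = 0.0451·257.6·0.31730/0.14388 = 25.626 rad/s.

25.6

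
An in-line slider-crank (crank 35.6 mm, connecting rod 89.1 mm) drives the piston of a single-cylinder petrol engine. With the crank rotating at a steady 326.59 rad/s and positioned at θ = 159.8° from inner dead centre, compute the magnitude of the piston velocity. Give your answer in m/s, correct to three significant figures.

2.49

ω = 326.6 rad/s
For an in-line slider-crank, x = r cosθ + √(L² − r² sin²θ), so v = −rω sinθ·[1 + r cosθ/√(L² − r² sin²θ)].
With r = 0.0356 m, L = 0.0891 m, θ = 159.8°: √(L² − r² sin²θ) = 0.088248 m.
v = −0.0356·326.6·0.34530·[1 + 0.0356·-0.93849/0.088248] = -2.4947 m/s.
|v| = 2.4947 m/s.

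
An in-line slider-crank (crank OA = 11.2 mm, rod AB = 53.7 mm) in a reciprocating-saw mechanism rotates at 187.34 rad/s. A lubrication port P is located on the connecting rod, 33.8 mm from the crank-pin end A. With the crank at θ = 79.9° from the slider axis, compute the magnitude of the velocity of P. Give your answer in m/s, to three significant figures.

2.12

ω = 187.3 rad/s.  Crank-pin speed |V_A| = rω = 2.0982 m/s, perpendicular to OA.
Rod angle: sinφ = −(r/L) sinθ ⇒ φ = -11.849°; ω_rod = −rω cosθ/√(L²−r²sin²θ) = -7.0012 rad/s.
V_P = V_A + ω_rod × AP, with AP = 0.0338 m along the rod.
Components: V_Px = −rω sinθ − a·ω_rod·sinφ = -2.1143 m/s;  V_Py = rω cosθ + a·ω_rod·cosφ = +0.13636 m/s.
|V_P| = √(V_Px² + V_Py²) = 2.1187 m/s.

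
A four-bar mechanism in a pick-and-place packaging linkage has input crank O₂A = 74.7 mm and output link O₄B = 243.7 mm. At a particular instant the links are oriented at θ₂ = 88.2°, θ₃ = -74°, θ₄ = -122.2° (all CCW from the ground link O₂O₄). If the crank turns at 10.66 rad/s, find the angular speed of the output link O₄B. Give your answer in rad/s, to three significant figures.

ω₂ = 10.66 rad/s
Differentiating the loop-closure r₂e^{iθ₂}+r₃e^{iθ₃}=r₁+r₄e^{iθ₄} gives r₂ω₂e^{iθ₂}+r₃ω₃e^{iθ₃}=r₄ω₄e^{iθ₄}.
Eliminating the other unknown: ω₄ = r₂ω₂ sin(θ₂−θ₃) / [r₄ sin(θ₄−θ₃)].
Numerator sine = +0.30570; denominator sine = -0.74548.
Result = 0.0747·10.66·(+0.30570) / (0.2437·(-0.74548)) = -1.3399 rad/s; magnitude 1.3399 rad/s.

1.34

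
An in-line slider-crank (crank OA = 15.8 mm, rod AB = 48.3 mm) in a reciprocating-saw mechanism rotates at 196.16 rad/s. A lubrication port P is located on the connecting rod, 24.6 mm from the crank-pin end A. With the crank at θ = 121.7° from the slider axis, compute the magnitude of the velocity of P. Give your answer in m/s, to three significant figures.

ω = 196.2 rad/s.  Crank-pin speed |V_A| = rω = 3.0993 m/s, perpendicular to OA.
Rod angle: sinφ = −(r/L) sinθ ⇒ φ = -16.160°; ω_rod = −rω cosθ/√(L²−r²sin²θ) = +35.106 rad/s.
V_P = V_A + ω_rod × AP, with AP = 0.0246 m along the rod.
Components: V_Px = −rω sinθ − a·ω_rod·sinφ = -2.3966 m/s;  V_Py = rω cosθ + a·ω_rod·cosφ = -0.79913 m/s.
|V_P| = √(V_Px² + V_Py²) = 2.5263 m/s.

2.53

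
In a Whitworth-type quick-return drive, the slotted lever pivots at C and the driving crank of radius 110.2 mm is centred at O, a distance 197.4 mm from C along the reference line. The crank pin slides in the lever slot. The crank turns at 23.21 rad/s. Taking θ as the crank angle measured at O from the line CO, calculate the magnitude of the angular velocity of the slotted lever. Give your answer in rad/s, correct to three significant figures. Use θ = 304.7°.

ω = 23.21 rad/s
Crank pin A relative to C: A = (d + r cosθ, r sinθ); lever angle φ = atan2(r sinθ, d + r cosθ).
Differentiating tanφ: φ̇ = rω(d cosθ + r)/(d² + r² + 2dr cosθ).
d² + r² + 2dr cosθ = |CA|² = 0.0758784 m²;  d cosθ + r = +0.22258 m.
|ω_lever| = |0.1102·23.21·+0.22258| / 0.0758784 = 7.5027 rad/s.

7.50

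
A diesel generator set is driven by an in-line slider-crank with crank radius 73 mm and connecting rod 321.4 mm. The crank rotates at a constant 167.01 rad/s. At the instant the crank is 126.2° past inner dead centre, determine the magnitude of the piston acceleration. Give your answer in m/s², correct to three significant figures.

1340

ω = 167 rad/s
x(θ) = r cosθ + √(L² − r² sin²θ); with ω constant, a = ω²·d²x/dθ².
d²x/dθ² = −r cosθ − r²(cos2θ)/√u − r⁴ sin²2θ/(4u^{3/2}),  u = L² − r² sin²θ = 0.0998278 m².
Substituting r = 0.073 m, L = 0.3214 m, θ = 126.2°: d²x/dθ² = +0.04801 m.
a = ω²·d²x/dθ² = (167)²·(+0.04801) = +1339.1 m/s²;  |a| = 1339.1 m/s².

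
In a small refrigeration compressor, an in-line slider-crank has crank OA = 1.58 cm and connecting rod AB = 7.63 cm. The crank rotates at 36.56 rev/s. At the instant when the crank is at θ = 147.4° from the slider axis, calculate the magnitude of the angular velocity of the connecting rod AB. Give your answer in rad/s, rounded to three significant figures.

ω = 229.7 rad/s (converted from 36.56 rev/s).
The rod makes angle φ with the slider axis where L sinφ = r sinθ; differentiating, L cosφ·φ̇ = r ω cosθ.
L cosφ = √(L² − r² sin²θ) = 0.075824 m.
|ω_rod| = r ω |cosθ| / √(L² − r² sin²θ) = 0.0158·229.7·0.84245/0.075824 = 40.326 rad/s.

40.3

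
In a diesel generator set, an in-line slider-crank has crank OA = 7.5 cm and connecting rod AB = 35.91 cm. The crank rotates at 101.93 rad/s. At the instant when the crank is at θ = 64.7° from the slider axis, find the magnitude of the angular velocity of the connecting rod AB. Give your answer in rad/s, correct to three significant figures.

9.26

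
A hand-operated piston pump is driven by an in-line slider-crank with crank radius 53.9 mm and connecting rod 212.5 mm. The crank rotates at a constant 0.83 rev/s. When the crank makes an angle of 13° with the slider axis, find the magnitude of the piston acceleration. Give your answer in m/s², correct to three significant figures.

ω = 2π·0.83 = 5.215 rad/s
x(θ) = r cosθ + √(L² − r² sin²θ); with ω constant, a = ω²·d²x/dθ².
d²x/dθ² = −r cosθ − r²(cos2θ)/√u − r⁴ sin²2θ/(4u^{3/2}),  u = L² − r² sin²θ = 0.0450092 m².
Substituting r = 0.0539 m, L = 0.2125 m, θ = 13°: d²x/dθ² = -0.064869 m.
a = ω²·d²x/dθ² = (5.215)²·(-0.064869) = -1.7642 m/s²;  |a| = 1.7642 m/s².

1.76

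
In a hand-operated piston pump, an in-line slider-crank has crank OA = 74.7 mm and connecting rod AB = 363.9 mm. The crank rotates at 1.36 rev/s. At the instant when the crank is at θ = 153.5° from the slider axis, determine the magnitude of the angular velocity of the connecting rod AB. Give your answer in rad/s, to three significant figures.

1.58

ω = 8.545 rad/s (converted from 1.36 rev/s).
The rod makes angle φ with the slider axis where L sinφ = r sinθ; differentiating, L cosφ·φ̇ = r ω cosθ.
L cosφ = √(L² − r² sin²θ) = 0.36237 m.
|ω_rod| = r ω |cosθ| / √(L² − r² sin²θ) = 0.0747·8.545·0.89493/0.36237 = 1.5764 rad/s.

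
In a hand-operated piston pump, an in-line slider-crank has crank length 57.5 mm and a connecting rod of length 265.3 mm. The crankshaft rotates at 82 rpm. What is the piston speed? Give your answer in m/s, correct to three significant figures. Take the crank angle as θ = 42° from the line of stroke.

0.384

ω = 2π·82/60 = 8.587 rad/s
For an in-line slider-crank, x = r cosθ + √(L² − r² sin²θ), so v = −rω sinθ·[1 + r cosθ/√(L² − r² sin²θ)].
With r = 0.0575 m, L = 0.2653 m, θ = 42°: √(L² − r² sin²θ) = 0.2625 m.
v = −0.0575·8.587·0.66913·[1 + 0.0575·0.74314/0.2625] = -0.38417 m/s.
|v| = 0.38417 m/s.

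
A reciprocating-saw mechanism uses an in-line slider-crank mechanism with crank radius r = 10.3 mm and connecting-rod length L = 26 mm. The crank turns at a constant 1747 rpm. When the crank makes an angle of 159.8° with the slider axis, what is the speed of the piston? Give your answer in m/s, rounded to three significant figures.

0.406

ω = 2π·1747/60 = 182.9 rad/s
For an in-line slider-crank, x = r cosθ + √(L² − r² sin²θ), so v = −rω sinθ·[1 + r cosθ/√(L² − r² sin²θ)].
With r = 0.0103 m, L = 0.026 m, θ = 159.8°: √(L² − r² sin²θ) = 0.025756 m.
v = −0.0103·182.9·0.34530·[1 + 0.0103·-0.93849/0.025756] = -0.40646 m/s.
|v| = 0.40646 m/s.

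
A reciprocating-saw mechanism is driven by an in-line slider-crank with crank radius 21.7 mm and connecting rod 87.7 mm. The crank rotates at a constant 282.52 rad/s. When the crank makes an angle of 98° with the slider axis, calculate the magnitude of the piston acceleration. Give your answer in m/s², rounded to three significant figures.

ω = 282.5 rad/s
x(θ) = r cosθ + √(L² − r² sin²θ); with ω constant, a = ω²·d²x/dθ².
d²x/dθ² = −r cosθ − r²(cos2θ)/√u − r⁴ sin²2θ/(4u^{3/2}),  u = L² − r² sin²θ = 0.00722952 m².
Substituting r = 0.0217 m, L = 0.0877 m, θ = 98°: d²x/dθ² = +0.0083368 m.
a = ω²·d²x/dθ² = (282.5)²·(+0.0083368) = +665.42 m/s²;  |a| = 665.42 m/s².

665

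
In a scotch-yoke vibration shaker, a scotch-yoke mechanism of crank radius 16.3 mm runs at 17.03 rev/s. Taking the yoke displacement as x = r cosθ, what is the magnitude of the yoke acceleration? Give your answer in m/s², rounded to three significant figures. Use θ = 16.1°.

ω = 107 rad/s (from 17.03 rev/s).
x = r cosθ ⇒ ẍ = −rω² cosθ (ω constant).
|a| = rω²|cosθ| = 0.0163·(107)²·|cos 16.1°| = 179.31 m/s².

179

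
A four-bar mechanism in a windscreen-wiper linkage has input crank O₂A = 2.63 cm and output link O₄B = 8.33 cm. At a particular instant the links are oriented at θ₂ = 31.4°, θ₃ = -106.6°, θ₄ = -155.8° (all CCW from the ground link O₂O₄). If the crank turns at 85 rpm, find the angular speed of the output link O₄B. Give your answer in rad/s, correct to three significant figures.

ω₂ = 8.901 rad/s (from 85 rpm).
Differentiating the loop-closure r₂e^{iθ₂}+r₃e^{iθ₃}=r₁+r₄e^{iθ₄} gives r₂ω₂e^{iθ₂}+r₃ω₃e^{iθ₃}=r₄ω₄e^{iθ₄}.
Eliminating the other unknown: ω₄ = r₂ω₂ sin(θ₂−θ₃) / [r₄ sin(θ₄−θ₃)].
Numerator sine = +0.66913; denominator sine = -0.75700.
Result = 0.0263·8.901·(+0.66913) / (0.0833·(-0.75700)) = -2.4841 rad/s; magnitude 2.4841 rad/s.

2.48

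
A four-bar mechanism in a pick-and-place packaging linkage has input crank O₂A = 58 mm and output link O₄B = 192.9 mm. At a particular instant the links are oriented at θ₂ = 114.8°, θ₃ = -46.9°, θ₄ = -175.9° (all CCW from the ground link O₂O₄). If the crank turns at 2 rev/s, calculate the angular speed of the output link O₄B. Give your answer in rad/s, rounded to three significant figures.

1.53

ω₂ = 12.57 rad/s (from 2 rev/s).
Differentiating the loop-closure r₂e^{iθ₂}+r₃e^{iθ₃}=r₁+r₄e^{iθ₄} gives r₂ω₂e^{iθ₂}+r₃ω₃e^{iθ₃}=r₄ω₄e^{iθ₄}.
Eliminating the other unknown: ω₄ = r₂ω₂ sin(θ₂−θ₃) / [r₄ sin(θ₄−θ₃)].
Numerator sine = +0.31399; denominator sine = -0.77715.
Result = 0.058·12.57·(+0.31399) / (0.1929·(-0.77715)) = -1.5266 rad/s; magnitude 1.5266 rad/s.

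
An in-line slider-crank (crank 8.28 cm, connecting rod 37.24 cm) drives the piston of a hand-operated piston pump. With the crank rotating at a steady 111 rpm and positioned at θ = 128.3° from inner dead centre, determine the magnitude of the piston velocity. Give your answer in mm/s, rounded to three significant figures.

ω = 2π·111/60 = 11.62 rad/s
For an in-line slider-crank, x = r cosθ + √(L² − r² sin²θ), so v = −rω sinθ·[1 + r cosθ/√(L² − r² sin²θ)].
With r = 0.0828 m, L = 0.3724 m, θ = 128.3°: √(L² − r² sin²θ) = 0.36669 m.
v = −0.0828·11.62·0.78478·[1 + 0.0828·-0.61978/0.36669] = -0.64961 m/s.
|v| = 0.64961 m/s = 649.61 mm/s.

650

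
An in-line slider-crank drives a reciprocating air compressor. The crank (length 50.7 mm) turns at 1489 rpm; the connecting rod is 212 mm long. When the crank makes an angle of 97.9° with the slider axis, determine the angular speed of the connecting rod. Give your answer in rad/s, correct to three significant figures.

5.28

ω = 155.9 rad/s (converted from 1489 rpm).
The rod makes angle φ with the slider axis where L sinφ = r sinθ; differentiating, L cosφ·φ̇ = r ω cosθ.
L cosφ = √(L² − r² sin²θ) = 0.20597 m.
|ω_rod| = r ω |cosθ| / √(L² − r² sin²θ) = 0.0507·155.9·0.13744/0.20597 = 5.2755 rad/s.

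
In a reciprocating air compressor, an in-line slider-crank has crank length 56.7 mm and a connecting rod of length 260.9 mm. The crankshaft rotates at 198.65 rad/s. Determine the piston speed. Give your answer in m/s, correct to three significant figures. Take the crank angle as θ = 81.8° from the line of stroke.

11.5

ω = 198.7 rad/s
For an in-line slider-crank, x = r cosθ + √(L² − r² sin²θ), so v = −rω sinθ·[1 + r cosθ/√(L² − r² sin²θ)].
With r = 0.0567 m, L = 0.2609 m, θ = 81.8°: √(L² − r² sin²θ) = 0.25479 m.
v = −0.0567·198.7·0.98978·[1 + 0.0567·0.14263/0.25479] = -11.502 m/s.
|v| = 11.502 m/s.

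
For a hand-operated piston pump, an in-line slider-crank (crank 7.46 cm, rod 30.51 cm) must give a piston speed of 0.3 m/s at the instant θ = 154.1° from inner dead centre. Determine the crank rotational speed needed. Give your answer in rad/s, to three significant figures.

For an in-line slider-crank, |v_piston| = rω|sinθ|·[1 + r cosθ/√(L² − r² sin²θ)].
With r = 0.0746 m, L = 0.3051 m, θ = 154.1°: the bracketed kinematic factor |dx/dθ| = 0.025377 m.
ω = v/|dx/dθ| = 0.3/0.025377 = 11.822 rad/s.

11.8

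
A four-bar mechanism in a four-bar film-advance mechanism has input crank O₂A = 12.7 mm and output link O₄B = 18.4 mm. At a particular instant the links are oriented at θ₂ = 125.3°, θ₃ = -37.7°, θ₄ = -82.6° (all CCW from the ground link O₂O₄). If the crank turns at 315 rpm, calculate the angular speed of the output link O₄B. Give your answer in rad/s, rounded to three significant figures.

ω₂ = 32.99 rad/s (from 315 rpm).
Differentiating the loop-closure r₂e^{iθ₂}+r₃e^{iθ₃}=r₁+r₄e^{iθ₄} gives r₂ω₂e^{iθ₂}+r₃ω₃e^{iθ₃}=r₄ω₄e^{iθ₄}.
Eliminating the other unknown: ω₄ = r₂ω₂ sin(θ₂−θ₃) / [r₄ sin(θ₄−θ₃)].
Numerator sine = +0.29237; denominator sine = -0.70587.
Result = 0.0127·32.99·(+0.29237) / (0.0184·(-0.70587)) = -9.4305 rad/s; magnitude 9.4305 rad/s.

9.43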